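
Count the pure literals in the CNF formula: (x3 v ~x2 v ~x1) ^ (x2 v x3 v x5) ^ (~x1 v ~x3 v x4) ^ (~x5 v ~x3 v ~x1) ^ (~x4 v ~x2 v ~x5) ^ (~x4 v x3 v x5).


A pure literal appears in only one polarity across all clauses.
Pure literals: x1 (negative only).
Count = 1.

1


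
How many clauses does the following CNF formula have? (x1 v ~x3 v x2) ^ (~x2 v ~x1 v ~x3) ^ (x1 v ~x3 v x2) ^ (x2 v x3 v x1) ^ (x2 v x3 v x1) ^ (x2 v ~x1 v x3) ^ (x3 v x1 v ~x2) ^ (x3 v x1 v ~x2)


Each group enclosed in parentheses joined by ^ is one clause.
Counting the conjuncts: 8 clauses.

8


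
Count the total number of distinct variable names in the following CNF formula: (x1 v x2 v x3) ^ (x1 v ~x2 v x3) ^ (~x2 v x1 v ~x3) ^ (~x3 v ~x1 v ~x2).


Identify each distinct variable in the formula.
Variables found: x1, x2, x3.
Total distinct variables = 3.

3


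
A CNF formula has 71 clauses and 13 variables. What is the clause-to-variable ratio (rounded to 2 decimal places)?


Clause-to-variable ratio = clauses / variables.
71 / 13 = 5.46.

5.46


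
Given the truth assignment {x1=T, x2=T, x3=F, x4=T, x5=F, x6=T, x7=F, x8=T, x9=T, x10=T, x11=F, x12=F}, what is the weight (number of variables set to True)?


The weight is the number of variables assigned True.
True variables: x1, x2, x4, x6, x8, x9, x10.
Weight = 7.

7


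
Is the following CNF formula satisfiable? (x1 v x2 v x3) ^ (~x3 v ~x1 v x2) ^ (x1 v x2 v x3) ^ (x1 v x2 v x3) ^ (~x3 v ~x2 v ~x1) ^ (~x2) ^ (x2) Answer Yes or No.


Check all 8 possible truth assignments.
Number of satisfying assignments found: 0.
The formula is unsatisfiable.

No


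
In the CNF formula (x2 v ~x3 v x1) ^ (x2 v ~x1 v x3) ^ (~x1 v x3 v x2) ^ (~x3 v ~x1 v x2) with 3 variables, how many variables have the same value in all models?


Find all satisfying assignments: 5 model(s).
Check which variables have the same value in every model.
No variable is fixed across all models.
Backbone size = 0.

0


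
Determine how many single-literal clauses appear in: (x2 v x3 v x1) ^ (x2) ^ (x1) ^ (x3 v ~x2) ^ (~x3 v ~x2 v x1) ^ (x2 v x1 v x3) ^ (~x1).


A unit clause contains exactly one literal.
Unit clauses found: (x2), (x1), (~x1).
Count = 3.

3


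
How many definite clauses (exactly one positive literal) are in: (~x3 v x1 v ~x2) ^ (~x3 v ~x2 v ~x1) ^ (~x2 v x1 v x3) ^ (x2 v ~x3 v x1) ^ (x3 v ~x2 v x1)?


A definite clause has exactly one positive literal.
Clause 1: 1 positive -> definite
Clause 2: 0 positive -> not definite
Clause 3: 2 positive -> not definite
Clause 4: 2 positive -> not definite
Clause 5: 2 positive -> not definite
Definite clause count = 1.

1


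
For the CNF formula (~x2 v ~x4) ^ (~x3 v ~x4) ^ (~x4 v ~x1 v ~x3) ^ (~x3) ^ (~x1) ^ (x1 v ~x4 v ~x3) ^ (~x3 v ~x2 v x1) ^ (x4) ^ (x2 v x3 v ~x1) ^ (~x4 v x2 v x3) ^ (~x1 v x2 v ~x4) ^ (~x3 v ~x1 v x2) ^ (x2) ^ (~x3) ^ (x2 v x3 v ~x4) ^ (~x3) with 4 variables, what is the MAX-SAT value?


Enumerate all 16 truth assignments.
For each, count how many of the 16 clauses are satisfied.
The formula is not fully satisfiable, so the maximum is below 16.
Maximum simultaneously satisfiable clauses = 15.

15


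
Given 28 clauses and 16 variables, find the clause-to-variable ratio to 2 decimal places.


Clause-to-variable ratio = clauses / variables.
28 / 16 = 1.75.

1.75


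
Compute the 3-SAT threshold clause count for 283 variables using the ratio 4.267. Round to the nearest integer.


The 3-SAT phase transition occurs at approximately 4.267 clauses per variable.
m = 4.267 * 283 = 1207.561.
Rounded to nearest integer: 1208.

1208


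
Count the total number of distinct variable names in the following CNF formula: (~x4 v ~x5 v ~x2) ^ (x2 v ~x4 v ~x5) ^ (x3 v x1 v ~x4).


Identify each distinct variable in the formula.
Variables found: x1, x2, x3, x4, x5.
Total distinct variables = 5.

5


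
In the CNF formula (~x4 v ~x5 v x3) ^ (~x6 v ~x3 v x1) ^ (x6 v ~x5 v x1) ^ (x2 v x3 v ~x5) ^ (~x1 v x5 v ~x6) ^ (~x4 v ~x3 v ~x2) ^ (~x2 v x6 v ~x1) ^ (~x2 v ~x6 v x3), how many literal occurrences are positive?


Scan each clause for unnegated literals.
Clause 1: 1 positive; Clause 2: 1 positive; Clause 3: 2 positive; Clause 4: 2 positive; Clause 5: 1 positive; Clause 6: 0 positive; Clause 7: 1 positive; Clause 8: 1 positive.
Total positive literal occurrences = 9.

9


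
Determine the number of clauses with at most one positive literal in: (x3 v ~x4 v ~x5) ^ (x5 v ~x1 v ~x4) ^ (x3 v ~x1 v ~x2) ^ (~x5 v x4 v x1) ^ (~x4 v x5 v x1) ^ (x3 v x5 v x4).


A Horn clause has at most one positive literal.
Clause 1: 1 positive lit(s) -> Horn
Clause 2: 1 positive lit(s) -> Horn
Clause 3: 1 positive lit(s) -> Horn
Clause 4: 2 positive lit(s) -> not Horn
Clause 5: 2 positive lit(s) -> not Horn
Clause 6: 3 positive lit(s) -> not Horn
Total Horn clauses = 3.

3


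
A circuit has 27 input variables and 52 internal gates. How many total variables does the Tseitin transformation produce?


The Tseitin transformation introduces one auxiliary variable per gate.
Total variables = inputs + gates = 27 + 52 = 79.

79


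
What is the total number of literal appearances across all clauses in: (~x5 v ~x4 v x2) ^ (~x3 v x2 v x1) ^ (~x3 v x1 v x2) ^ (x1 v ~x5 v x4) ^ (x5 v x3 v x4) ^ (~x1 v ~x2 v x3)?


Clause lengths: 3, 3, 3, 3, 3, 3.
Sum = 3 + 3 + 3 + 3 + 3 + 3 = 18.

18


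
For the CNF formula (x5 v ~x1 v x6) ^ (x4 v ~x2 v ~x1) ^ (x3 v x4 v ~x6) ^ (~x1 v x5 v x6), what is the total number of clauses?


Each group enclosed in parentheses joined by ^ is one clause.
Counting the conjuncts: 4 clauses.

4


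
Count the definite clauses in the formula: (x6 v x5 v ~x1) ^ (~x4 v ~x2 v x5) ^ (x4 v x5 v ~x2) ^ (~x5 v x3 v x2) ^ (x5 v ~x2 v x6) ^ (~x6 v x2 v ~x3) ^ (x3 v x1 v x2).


A definite clause has exactly one positive literal.
Clause 1: 2 positive -> not definite
Clause 2: 1 positive -> definite
Clause 3: 2 positive -> not definite
Clause 4: 2 positive -> not definite
Clause 5: 2 positive -> not definite
Clause 6: 1 positive -> definite
Clause 7: 3 positive -> not definite
Definite clause count = 2.

2


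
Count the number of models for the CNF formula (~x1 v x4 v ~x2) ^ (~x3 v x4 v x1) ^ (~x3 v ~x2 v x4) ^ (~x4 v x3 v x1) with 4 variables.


Enumerate all 16 truth assignments over 4 variables.
Test each against every clause.
Satisfying assignments found: 10.

10


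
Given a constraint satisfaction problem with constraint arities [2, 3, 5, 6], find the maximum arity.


The arities are: 2, 3, 5, 6.
Scan for the maximum value.
Maximum arity = 6.

6


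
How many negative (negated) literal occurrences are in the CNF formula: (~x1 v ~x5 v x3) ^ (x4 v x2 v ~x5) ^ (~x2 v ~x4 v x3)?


Scan each clause for negated literals.
Clause 1: 2 negative; Clause 2: 1 negative; Clause 3: 2 negative.
Total negative literal occurrences = 5.

5


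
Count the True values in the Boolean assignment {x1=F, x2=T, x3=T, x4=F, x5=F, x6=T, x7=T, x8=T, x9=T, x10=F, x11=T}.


The weight is the number of variables assigned True.
True variables: x2, x3, x6, x7, x8, x9, x11.
Weight = 7.

7


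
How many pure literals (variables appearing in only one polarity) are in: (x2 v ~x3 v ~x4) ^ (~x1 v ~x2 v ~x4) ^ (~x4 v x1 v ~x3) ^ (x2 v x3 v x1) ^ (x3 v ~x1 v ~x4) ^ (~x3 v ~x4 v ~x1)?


A pure literal appears in only one polarity across all clauses.
Pure literals: x4 (negative only).
Count = 1.

1


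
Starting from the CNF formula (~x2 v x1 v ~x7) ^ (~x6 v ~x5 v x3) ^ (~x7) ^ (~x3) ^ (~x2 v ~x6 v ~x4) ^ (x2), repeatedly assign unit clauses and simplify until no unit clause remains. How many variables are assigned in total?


Unit propagation repeatedly assigns the literal in any unit clause, then simplifies.
Assignments in order: x7 = F, x3 = F, x2 = T.
No further unit clauses remain.
Total variables assigned = 3.

3


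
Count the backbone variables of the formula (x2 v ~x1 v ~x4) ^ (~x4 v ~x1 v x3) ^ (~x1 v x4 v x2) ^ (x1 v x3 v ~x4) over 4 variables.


Find all satisfying assignments: 9 model(s).
Check which variables have the same value in every model.
No variable is fixed across all models.
Backbone size = 0.

0


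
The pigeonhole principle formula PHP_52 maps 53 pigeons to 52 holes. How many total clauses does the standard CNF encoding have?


The PHP encoding has two parts:
1) At-least-one-hole clauses: 53 (one per pigeon, each with 52 literals).
2) At-most-one-pigeon-per-hole clauses: 52 holes * C(53,2) = 52 * 1378 = 71656.
Total clauses = 53 + 71656 = 71709.

71709


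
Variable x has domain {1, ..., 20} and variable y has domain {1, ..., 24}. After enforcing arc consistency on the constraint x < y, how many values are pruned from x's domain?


For the constraint x < y, x needs a supporting value in y's domain.
x can be at most 23 (one less than y's maximum).
Valid x values from domain: 20 out of 20.
Pruned = 20 - 20 = 0.

0


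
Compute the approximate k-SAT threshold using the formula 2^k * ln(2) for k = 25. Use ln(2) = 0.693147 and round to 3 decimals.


Using the asymptotic formula: threshold ~ 2^k * ln(2).
2^25 = 33554432.
33554432 * 0.693147 = 23258153.878.

23258153.878


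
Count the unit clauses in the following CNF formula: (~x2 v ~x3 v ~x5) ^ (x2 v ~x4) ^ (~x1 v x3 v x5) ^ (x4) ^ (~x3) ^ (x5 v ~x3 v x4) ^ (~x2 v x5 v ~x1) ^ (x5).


A unit clause contains exactly one literal.
Unit clauses found: (x4), (~x3), (x5).
Count = 3.

3


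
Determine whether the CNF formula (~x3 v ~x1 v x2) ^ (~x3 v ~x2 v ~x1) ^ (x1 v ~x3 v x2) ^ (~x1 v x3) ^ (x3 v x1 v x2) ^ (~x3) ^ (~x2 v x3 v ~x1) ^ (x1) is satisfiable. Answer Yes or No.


Check all 8 possible truth assignments.
Number of satisfying assignments found: 0.
The formula is unsatisfiable.

No


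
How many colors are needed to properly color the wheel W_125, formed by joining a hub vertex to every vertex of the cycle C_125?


W_125 consists of the cycle C_125 together with a hub vertex adjacent to every cycle vertex.
The cycle C_125 needs 3 colors (odd cycle -> 3).
The hub is adjacent to every cycle vertex, so it must receive a new color distinct from all of them.
Chromatic number = 3 + 1 = 4.

4


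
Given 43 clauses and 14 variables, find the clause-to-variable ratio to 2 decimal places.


Clause-to-variable ratio = clauses / variables.
43 / 14 = 3.07.

3.07


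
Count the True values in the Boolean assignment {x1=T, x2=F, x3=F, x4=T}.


The weight is the number of variables assigned True.
True variables: x1, x4.
Weight = 2.

2


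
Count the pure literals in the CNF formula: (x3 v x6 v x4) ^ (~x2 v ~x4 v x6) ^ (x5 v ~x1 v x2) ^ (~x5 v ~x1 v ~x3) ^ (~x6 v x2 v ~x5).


A pure literal appears in only one polarity across all clauses.
Pure literals: x1 (negative only).
Count = 1.

1


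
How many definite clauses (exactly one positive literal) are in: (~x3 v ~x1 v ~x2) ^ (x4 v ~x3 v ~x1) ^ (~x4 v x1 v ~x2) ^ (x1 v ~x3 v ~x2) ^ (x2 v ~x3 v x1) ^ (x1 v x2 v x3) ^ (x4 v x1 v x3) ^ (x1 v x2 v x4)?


A definite clause has exactly one positive literal.
Clause 1: 0 positive -> not definite
Clause 2: 1 positive -> definite
Clause 3: 1 positive -> definite
Clause 4: 1 positive -> definite
Clause 5: 2 positive -> not definite
Clause 6: 3 positive -> not definite
Clause 7: 3 positive -> not definite
Clause 8: 3 positive -> not definite
Definite clause count = 3.

3


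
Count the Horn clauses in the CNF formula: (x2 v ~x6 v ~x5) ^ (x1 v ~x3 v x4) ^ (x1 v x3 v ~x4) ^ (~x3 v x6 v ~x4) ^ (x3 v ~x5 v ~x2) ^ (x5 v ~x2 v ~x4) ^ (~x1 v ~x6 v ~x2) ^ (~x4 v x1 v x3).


A Horn clause has at most one positive literal.
Clause 1: 1 positive lit(s) -> Horn
Clause 2: 2 positive lit(s) -> not Horn
Clause 3: 2 positive lit(s) -> not Horn
Clause 4: 1 positive lit(s) -> Horn
Clause 5: 1 positive lit(s) -> Horn
Clause 6: 1 positive lit(s) -> Horn
Clause 7: 0 positive lit(s) -> Horn
Clause 8: 2 positive lit(s) -> not Horn
Total Horn clauses = 5.

5


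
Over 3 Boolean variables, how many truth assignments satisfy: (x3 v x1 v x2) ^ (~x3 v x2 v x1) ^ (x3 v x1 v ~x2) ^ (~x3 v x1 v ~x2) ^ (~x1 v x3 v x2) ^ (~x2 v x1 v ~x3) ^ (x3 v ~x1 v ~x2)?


Enumerate all 8 truth assignments over 3 variables.
Test each against every clause.
Satisfying assignments found: 2.

2


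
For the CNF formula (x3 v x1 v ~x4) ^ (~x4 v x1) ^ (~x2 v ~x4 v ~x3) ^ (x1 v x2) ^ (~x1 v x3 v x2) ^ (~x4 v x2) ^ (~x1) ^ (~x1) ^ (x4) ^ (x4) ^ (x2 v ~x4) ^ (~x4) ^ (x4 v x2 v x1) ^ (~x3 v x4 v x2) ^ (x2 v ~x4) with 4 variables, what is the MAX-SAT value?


Enumerate all 16 truth assignments.
For each, count how many of the 15 clauses are satisfied.
The formula is not fully satisfiable, so the maximum is below 15.
Maximum simultaneously satisfiable clauses = 13.

13


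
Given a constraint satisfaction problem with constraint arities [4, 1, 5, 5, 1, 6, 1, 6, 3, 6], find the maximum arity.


The arities are: 4, 1, 5, 5, 1, 6, 1, 6, 3, 6.
Scan for the maximum value.
Maximum arity = 6.

6


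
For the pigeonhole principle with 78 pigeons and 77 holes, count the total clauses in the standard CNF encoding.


The PHP encoding has two parts:
1) At-least-one-hole clauses: 78 (one per pigeon, each with 77 literals).
2) At-most-one-pigeon-per-hole clauses: 77 holes * C(78,2) = 77 * 3003 = 231231.
Total clauses = 78 + 231231 = 231309.

231309


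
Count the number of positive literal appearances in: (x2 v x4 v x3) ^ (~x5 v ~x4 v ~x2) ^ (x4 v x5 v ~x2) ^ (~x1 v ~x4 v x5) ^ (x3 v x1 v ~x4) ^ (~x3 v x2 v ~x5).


Scan each clause for unnegated literals.
Clause 1: 3 positive; Clause 2: 0 positive; Clause 3: 2 positive; Clause 4: 1 positive; Clause 5: 2 positive; Clause 6: 1 positive.
Total positive literal occurrences = 9.

9


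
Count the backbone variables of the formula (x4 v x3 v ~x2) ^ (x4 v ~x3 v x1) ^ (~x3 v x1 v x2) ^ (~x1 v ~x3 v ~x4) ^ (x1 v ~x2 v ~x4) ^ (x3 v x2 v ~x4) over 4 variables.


Find all satisfying assignments: 5 model(s).
Check which variables have the same value in every model.
No variable is fixed across all models.
Backbone size = 0.

0


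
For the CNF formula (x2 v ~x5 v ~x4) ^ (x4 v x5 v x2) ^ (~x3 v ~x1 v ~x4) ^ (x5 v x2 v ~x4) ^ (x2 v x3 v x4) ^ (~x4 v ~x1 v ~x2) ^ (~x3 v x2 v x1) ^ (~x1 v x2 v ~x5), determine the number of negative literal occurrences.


Scan each clause for negated literals.
Clause 1: 2 negative; Clause 2: 0 negative; Clause 3: 3 negative; Clause 4: 1 negative; Clause 5: 0 negative; Clause 6: 3 negative; Clause 7: 1 negative; Clause 8: 2 negative.
Total negative literal occurrences = 12.

12


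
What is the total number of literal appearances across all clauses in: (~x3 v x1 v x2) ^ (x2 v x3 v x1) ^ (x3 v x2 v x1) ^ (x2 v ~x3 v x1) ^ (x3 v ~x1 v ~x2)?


Clause lengths: 3, 3, 3, 3, 3.
Sum = 3 + 3 + 3 + 3 + 3 = 15.

15


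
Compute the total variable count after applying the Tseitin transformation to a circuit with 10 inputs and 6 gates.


The Tseitin transformation introduces one auxiliary variable per gate.
Total variables = inputs + gates = 10 + 6 = 16.

16


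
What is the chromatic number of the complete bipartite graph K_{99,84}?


K_{99,84} is bipartite by definition: the two parts are independent sets, with every edge crossing between them.
Color all vertices in one part with color 1 and all vertices in the other part with color 2.
Since the graph has at least one edge, one color does not suffice.
Chromatic number = 2.

2


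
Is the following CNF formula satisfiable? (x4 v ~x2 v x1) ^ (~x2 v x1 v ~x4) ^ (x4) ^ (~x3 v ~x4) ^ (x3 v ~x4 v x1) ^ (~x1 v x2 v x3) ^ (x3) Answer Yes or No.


Check all 16 possible truth assignments.
Number of satisfying assignments found: 0.
The formula is unsatisfiable.

No


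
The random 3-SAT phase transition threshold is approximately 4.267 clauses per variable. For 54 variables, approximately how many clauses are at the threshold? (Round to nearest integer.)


The 3-SAT phase transition occurs at approximately 4.267 clauses per variable.
m = 4.267 * 54 = 230.418.
Rounded to nearest integer: 230.

230


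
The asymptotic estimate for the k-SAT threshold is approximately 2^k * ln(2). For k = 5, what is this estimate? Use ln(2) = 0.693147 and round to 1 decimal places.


Using the asymptotic formula: threshold ~ 2^k * ln(2).
2^5 = 32.
32 * 0.693147 = 22.2.

22.2


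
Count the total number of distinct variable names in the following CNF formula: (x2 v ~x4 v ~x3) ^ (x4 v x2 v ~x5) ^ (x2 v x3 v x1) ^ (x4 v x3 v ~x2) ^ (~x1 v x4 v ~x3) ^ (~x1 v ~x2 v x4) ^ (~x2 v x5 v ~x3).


Identify each distinct variable in the formula.
Variables found: x1, x2, x3, x4, x5.
Total distinct variables = 5.

5


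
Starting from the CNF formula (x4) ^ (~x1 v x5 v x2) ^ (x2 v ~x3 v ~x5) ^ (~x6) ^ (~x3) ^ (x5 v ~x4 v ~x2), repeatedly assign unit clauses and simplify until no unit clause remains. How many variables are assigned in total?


Unit propagation repeatedly assigns the literal in any unit clause, then simplifies.
Assignments in order: x4 = T, x6 = F, x3 = F.
No further unit clauses remain.
Total variables assigned = 3.

3


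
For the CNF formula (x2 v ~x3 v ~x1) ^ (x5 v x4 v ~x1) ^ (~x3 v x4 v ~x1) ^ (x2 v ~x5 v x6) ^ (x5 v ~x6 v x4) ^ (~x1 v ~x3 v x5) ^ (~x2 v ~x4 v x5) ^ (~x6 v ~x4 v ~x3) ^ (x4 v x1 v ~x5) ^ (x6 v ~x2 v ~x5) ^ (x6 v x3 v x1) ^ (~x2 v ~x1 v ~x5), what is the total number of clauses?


Each group enclosed in parentheses joined by ^ is one clause.
Counting the conjuncts: 12 clauses.

12


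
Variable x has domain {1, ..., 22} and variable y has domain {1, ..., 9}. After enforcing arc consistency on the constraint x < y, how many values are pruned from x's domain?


For the constraint x < y, x needs a supporting value in y's domain.
x can be at most 8 (one less than y's maximum).
Valid x values from domain: 8 out of 22.
Pruned = 22 - 8 = 14.

14


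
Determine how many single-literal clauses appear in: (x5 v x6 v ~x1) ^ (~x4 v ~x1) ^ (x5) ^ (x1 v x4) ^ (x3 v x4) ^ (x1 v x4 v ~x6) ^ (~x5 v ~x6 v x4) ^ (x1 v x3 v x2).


A unit clause contains exactly one literal.
Unit clauses found: (x5).
Count = 1.

1


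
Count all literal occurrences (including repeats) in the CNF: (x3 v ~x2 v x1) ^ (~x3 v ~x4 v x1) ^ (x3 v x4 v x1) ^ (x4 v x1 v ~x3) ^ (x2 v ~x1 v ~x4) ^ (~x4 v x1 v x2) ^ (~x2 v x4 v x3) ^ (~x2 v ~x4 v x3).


Clause lengths: 3, 3, 3, 3, 3, 3, 3, 3.
Sum = 3 + 3 + 3 + 3 + 3 + 3 + 3 + 3 = 24.

24


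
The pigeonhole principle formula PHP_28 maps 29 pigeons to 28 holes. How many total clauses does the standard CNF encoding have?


The PHP encoding has two parts:
1) At-least-one-hole clauses: 29 (one per pigeon, each with 28 literals).
2) At-most-one-pigeon-per-hole clauses: 28 holes * C(29,2) = 28 * 406 = 11368.
Total clauses = 29 + 11368 = 11397.

11397


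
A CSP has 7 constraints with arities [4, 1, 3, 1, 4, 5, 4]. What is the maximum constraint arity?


The arities are: 4, 1, 3, 1, 4, 5, 4.
Scan for the maximum value.
Maximum arity = 5.

5


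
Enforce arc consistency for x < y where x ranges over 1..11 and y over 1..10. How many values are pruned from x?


For the constraint x < y, x needs a supporting value in y's domain.
x can be at most 9 (one less than y's maximum).
Valid x values from domain: 9 out of 11.
Pruned = 11 - 9 = 2.

2


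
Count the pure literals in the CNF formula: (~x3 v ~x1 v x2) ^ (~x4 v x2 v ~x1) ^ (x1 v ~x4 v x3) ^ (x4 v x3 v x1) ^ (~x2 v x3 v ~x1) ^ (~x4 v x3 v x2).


A pure literal appears in only one polarity across all clauses.
No pure literals found.
Count = 0.

0


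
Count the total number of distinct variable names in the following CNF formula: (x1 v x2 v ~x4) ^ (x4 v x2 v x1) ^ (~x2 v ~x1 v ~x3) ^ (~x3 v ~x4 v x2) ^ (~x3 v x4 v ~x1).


Identify each distinct variable in the formula.
Variables found: x1, x2, x3, x4.
Total distinct variables = 4.

4


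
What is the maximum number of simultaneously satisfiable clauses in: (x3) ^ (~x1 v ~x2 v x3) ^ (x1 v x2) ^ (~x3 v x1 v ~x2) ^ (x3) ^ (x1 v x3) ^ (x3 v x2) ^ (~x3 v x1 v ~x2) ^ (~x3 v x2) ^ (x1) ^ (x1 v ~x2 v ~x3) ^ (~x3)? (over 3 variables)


Enumerate all 8 truth assignments.
For each, count how many of the 12 clauses are satisfied.
The formula is not fully satisfiable, so the maximum is below 12.
Maximum simultaneously satisfiable clauses = 11.

11


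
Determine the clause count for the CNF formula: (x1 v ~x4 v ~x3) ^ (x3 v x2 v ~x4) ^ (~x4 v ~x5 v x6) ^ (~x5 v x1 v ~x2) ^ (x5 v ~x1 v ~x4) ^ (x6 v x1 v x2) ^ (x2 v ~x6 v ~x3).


Each group enclosed in parentheses joined by ^ is one clause.
Counting the conjuncts: 7 clauses.

7


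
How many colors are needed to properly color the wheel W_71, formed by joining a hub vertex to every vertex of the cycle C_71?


W_71 consists of the cycle C_71 together with a hub vertex adjacent to every cycle vertex.
The cycle C_71 needs 3 colors (odd cycle -> 3).
The hub is adjacent to every cycle vertex, so it must receive a new color distinct from all of them.
Chromatic number = 3 + 1 = 4.

4


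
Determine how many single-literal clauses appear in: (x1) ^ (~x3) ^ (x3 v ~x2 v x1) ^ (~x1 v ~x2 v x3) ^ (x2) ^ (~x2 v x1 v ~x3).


A unit clause contains exactly one literal.
Unit clauses found: (x1), (~x3), (x2).
Count = 3.

3


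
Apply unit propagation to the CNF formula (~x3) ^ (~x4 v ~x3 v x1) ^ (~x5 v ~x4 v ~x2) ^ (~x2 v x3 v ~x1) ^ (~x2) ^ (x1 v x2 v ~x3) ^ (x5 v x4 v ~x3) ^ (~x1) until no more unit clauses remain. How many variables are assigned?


Unit propagation repeatedly assigns the literal in any unit clause, then simplifies.
Assignments in order: x3 = F, x2 = F, x1 = F.
No further unit clauses remain.
Total variables assigned = 3.

3


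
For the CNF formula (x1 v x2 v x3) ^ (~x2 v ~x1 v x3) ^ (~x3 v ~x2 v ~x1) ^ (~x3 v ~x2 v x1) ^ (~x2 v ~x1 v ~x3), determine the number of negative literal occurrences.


Scan each clause for negated literals.
Clause 1: 0 negative; Clause 2: 2 negative; Clause 3: 3 negative; Clause 4: 2 negative; Clause 5: 3 negative.
Total negative literal occurrences = 10.

10


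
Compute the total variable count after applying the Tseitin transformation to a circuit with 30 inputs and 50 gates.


The Tseitin transformation introduces one auxiliary variable per gate.
Total variables = inputs + gates = 30 + 50 = 80.

80


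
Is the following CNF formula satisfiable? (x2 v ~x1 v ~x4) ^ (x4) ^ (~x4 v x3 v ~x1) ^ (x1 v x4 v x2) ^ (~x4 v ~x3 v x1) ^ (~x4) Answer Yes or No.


Check all 16 possible truth assignments.
Number of satisfying assignments found: 0.
The formula is unsatisfiable.

No


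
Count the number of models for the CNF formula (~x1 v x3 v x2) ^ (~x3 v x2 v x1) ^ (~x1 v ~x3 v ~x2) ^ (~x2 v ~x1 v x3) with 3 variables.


Enumerate all 8 truth assignments over 3 variables.
Test each against every clause.
Satisfying assignments found: 4.

4


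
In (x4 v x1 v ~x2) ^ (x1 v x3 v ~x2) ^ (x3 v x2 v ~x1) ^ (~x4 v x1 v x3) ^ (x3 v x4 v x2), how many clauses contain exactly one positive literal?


A definite clause has exactly one positive literal.
Clause 1: 2 positive -> not definite
Clause 2: 2 positive -> not definite
Clause 3: 2 positive -> not definite
Clause 4: 2 positive -> not definite
Clause 5: 3 positive -> not definite
Definite clause count = 0.

0


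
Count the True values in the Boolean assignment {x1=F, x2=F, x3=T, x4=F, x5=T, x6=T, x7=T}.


The weight is the number of variables assigned True.
True variables: x3, x5, x6, x7.
Weight = 4.

4


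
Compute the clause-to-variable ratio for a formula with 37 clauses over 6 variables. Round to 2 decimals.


Clause-to-variable ratio = clauses / variables.
37 / 6 = 6.17.

6.17


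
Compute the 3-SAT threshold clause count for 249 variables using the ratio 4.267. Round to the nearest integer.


The 3-SAT phase transition occurs at approximately 4.267 clauses per variable.
m = 4.267 * 249 = 1062.483.
Rounded to nearest integer: 1062.

1062


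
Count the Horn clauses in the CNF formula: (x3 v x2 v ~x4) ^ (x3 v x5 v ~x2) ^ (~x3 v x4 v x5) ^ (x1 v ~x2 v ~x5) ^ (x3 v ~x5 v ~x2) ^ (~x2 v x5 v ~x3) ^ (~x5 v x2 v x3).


A Horn clause has at most one positive literal.
Clause 1: 2 positive lit(s) -> not Horn
Clause 2: 2 positive lit(s) -> not Horn
Clause 3: 2 positive lit(s) -> not Horn
Clause 4: 1 positive lit(s) -> Horn
Clause 5: 1 positive lit(s) -> Horn
Clause 6: 1 positive lit(s) -> Horn
Clause 7: 2 positive lit(s) -> not Horn
Total Horn clauses = 3.

3


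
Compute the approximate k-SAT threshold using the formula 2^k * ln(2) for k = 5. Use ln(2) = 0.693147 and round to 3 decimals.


Using the asymptotic formula: threshold ~ 2^k * ln(2).
2^5 = 32.
32 * 0.693147 = 22.181.

22.181


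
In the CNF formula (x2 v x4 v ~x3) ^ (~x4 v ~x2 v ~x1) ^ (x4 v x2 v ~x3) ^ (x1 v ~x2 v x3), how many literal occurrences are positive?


Scan each clause for unnegated literals.
Clause 1: 2 positive; Clause 2: 0 positive; Clause 3: 2 positive; Clause 4: 2 positive.
Total positive literal occurrences = 6.

6


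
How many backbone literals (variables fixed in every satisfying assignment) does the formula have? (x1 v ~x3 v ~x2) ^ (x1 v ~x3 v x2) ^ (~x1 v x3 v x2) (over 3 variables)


Find all satisfying assignments: 5 model(s).
Check which variables have the same value in every model.
No variable is fixed across all models.
Backbone size = 0.

0


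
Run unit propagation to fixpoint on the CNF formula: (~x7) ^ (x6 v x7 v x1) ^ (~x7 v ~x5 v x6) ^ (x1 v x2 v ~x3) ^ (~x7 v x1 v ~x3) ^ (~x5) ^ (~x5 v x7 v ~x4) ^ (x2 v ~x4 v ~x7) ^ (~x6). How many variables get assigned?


Unit propagation repeatedly assigns the literal in any unit clause, then simplifies.
Assignments in order: x7 = F, x5 = F, x6 = F, x1 = T.
No further unit clauses remain.
Total variables assigned = 4.

4


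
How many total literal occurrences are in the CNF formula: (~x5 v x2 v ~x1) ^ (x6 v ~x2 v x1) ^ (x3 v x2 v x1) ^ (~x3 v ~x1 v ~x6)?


Clause lengths: 3, 3, 3, 3.
Sum = 3 + 3 + 3 + 3 = 12.

12


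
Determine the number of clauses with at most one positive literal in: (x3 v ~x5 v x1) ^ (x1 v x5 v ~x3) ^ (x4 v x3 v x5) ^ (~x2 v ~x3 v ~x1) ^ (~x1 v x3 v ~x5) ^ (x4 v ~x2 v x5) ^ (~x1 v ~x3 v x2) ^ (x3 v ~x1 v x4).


A Horn clause has at most one positive literal.
Clause 1: 2 positive lit(s) -> not Horn
Clause 2: 2 positive lit(s) -> not Horn
Clause 3: 3 positive lit(s) -> not Horn
Clause 4: 0 positive lit(s) -> Horn
Clause 5: 1 positive lit(s) -> Horn
Clause 6: 2 positive lit(s) -> not Horn
Clause 7: 1 positive lit(s) -> Horn
Clause 8: 2 positive lit(s) -> not Horn
Total Horn clauses = 3.

3


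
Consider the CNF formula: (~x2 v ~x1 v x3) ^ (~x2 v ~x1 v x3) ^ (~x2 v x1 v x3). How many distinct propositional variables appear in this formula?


Identify each distinct variable in the formula.
Variables found: x1, x2, x3.
Total distinct variables = 3.

3


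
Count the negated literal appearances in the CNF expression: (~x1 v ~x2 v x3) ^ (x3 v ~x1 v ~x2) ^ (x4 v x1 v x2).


Scan each clause for negated literals.
Clause 1: 2 negative; Clause 2: 2 negative; Clause 3: 0 negative.
Total negative literal occurrences = 4.

4


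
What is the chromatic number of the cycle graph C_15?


An odd cycle cannot be 2-colored: alternating two colors around the cycle returns to the start with a conflict.
Since 15 is odd, three colors are required (and three suffice).
Chromatic number = 3.

3


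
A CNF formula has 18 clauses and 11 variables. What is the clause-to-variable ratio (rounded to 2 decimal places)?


Clause-to-variable ratio = clauses / variables.
18 / 11 = 1.64.

1.64


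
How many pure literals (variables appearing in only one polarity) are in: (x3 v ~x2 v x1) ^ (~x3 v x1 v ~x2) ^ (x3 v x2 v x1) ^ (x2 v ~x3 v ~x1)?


A pure literal appears in only one polarity across all clauses.
No pure literals found.
Count = 0.

0


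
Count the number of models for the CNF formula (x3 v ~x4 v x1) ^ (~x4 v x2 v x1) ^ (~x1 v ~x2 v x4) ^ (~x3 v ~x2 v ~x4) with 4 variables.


Enumerate all 16 truth assignments over 4 variables.
Test each against every clause.
Satisfying assignments found: 9.

9


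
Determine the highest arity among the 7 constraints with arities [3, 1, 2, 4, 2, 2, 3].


The arities are: 3, 1, 2, 4, 2, 2, 3.
Scan for the maximum value.
Maximum arity = 4.

4


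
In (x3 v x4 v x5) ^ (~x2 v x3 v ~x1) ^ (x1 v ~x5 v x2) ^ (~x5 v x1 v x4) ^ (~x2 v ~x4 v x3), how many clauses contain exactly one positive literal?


A definite clause has exactly one positive literal.
Clause 1: 3 positive -> not definite
Clause 2: 1 positive -> definite
Clause 3: 2 positive -> not definite
Clause 4: 2 positive -> not definite
Clause 5: 1 positive -> definite
Definite clause count = 2.

2


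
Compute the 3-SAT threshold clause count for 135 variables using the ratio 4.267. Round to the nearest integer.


The 3-SAT phase transition occurs at approximately 4.267 clauses per variable.
m = 4.267 * 135 = 576.045.
Rounded to nearest integer: 576.

576


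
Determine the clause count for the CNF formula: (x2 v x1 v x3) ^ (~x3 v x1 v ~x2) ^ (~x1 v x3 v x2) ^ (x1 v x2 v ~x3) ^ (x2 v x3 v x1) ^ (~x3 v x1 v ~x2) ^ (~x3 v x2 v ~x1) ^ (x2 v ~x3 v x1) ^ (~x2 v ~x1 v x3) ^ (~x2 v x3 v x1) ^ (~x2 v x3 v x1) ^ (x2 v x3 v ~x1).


Each group enclosed in parentheses joined by ^ is one clause.
Counting the conjuncts: 12 clauses.

12


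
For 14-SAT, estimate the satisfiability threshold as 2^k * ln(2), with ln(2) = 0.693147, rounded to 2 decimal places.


Using the asymptotic formula: threshold ~ 2^k * ln(2).
2^14 = 16384.
16384 * 0.693147 = 11356.52.

11356.52


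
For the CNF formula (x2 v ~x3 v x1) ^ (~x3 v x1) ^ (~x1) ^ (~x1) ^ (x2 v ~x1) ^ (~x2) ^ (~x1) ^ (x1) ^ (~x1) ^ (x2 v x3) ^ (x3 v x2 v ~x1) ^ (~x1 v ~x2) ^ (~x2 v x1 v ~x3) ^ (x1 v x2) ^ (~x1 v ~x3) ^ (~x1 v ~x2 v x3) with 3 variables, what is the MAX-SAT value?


Enumerate all 8 truth assignments.
For each, count how many of the 16 clauses are satisfied.
The formula is not fully satisfiable, so the maximum is below 16.
Maximum simultaneously satisfiable clauses = 14.

14


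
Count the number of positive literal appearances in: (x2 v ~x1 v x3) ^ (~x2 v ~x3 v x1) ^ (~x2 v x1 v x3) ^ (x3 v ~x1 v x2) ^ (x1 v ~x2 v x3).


Scan each clause for unnegated literals.
Clause 1: 2 positive; Clause 2: 1 positive; Clause 3: 2 positive; Clause 4: 2 positive; Clause 5: 2 positive.
Total positive literal occurrences = 9.

9


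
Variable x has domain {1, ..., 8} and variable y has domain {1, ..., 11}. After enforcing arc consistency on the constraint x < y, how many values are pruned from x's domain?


For the constraint x < y, x needs a supporting value in y's domain.
x can be at most 10 (one less than y's maximum).
Valid x values from domain: 8 out of 8.
Pruned = 8 - 8 = 0.

0


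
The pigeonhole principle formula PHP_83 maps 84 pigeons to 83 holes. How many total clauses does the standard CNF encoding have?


The PHP encoding has two parts:
1) At-least-one-hole clauses: 84 (one per pigeon, each with 83 literals).
2) At-most-one-pigeon-per-hole clauses: 83 holes * C(84,2) = 83 * 3486 = 289338.
Total clauses = 84 + 289338 = 289422.

289422


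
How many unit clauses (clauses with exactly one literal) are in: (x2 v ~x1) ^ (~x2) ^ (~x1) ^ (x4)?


A unit clause contains exactly one literal.
Unit clauses found: (~x2), (~x1), (x4).
Count = 3.

3


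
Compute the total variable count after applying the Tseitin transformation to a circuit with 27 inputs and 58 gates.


The Tseitin transformation introduces one auxiliary variable per gate.
Total variables = inputs + gates = 27 + 58 = 85.

85


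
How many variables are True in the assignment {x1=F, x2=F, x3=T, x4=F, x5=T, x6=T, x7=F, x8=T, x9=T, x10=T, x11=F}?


The weight is the number of variables assigned True.
True variables: x3, x5, x6, x8, x9, x10.
Weight = 6.

6


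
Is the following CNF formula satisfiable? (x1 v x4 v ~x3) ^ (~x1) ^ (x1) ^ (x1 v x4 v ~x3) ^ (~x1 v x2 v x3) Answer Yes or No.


Check all 16 possible truth assignments.
Number of satisfying assignments found: 0.
The formula is unsatisfiable.

No


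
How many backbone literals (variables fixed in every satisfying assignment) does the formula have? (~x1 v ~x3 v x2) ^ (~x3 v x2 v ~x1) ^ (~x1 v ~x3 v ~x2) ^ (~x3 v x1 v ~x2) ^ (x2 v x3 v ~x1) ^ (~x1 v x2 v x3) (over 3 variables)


Find all satisfying assignments: 4 model(s).
Check which variables have the same value in every model.
No variable is fixed across all models.
Backbone size = 0.

0


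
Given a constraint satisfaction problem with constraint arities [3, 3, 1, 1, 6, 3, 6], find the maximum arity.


The arities are: 3, 3, 1, 1, 6, 3, 6.
Scan for the maximum value.
Maximum arity = 6.

6


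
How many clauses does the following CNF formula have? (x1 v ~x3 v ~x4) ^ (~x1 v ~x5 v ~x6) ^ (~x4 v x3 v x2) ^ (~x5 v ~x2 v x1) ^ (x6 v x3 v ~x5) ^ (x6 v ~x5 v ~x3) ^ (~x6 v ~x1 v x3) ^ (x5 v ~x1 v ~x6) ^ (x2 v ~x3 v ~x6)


Each group enclosed in parentheses joined by ^ is one clause.
Counting the conjuncts: 9 clauses.

9


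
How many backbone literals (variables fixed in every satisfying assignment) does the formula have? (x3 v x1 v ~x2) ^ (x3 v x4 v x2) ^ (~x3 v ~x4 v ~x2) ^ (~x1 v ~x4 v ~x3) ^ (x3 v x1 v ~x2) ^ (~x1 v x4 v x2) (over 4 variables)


Find all satisfying assignments: 8 model(s).
Check which variables have the same value in every model.
No variable is fixed across all models.
Backbone size = 0.

0


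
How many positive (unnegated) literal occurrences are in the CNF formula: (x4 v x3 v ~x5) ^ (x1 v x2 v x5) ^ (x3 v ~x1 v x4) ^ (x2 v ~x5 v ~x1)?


Scan each clause for unnegated literals.
Clause 1: 2 positive; Clause 2: 3 positive; Clause 3: 2 positive; Clause 4: 1 positive.
Total positive literal occurrences = 8.

8


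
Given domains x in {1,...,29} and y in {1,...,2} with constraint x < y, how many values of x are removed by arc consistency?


For the constraint x < y, x needs a supporting value in y's domain.
x can be at most 1 (one less than y's maximum).
Valid x values from domain: 1 out of 29.
Pruned = 29 - 1 = 28.

28


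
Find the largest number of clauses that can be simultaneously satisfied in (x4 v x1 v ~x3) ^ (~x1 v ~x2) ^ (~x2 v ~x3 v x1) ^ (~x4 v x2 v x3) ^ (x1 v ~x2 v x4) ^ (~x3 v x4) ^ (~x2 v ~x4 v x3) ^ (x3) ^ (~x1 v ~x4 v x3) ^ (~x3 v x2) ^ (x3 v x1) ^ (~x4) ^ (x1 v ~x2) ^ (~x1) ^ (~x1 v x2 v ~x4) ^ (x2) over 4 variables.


Enumerate all 16 truth assignments.
For each, count how many of the 16 clauses are satisfied.
The formula is not fully satisfiable, so the maximum is below 16.
Maximum simultaneously satisfiable clauses = 13.

13


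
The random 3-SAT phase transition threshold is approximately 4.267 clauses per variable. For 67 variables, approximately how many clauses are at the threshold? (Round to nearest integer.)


The 3-SAT phase transition occurs at approximately 4.267 clauses per variable.
m = 4.267 * 67 = 285.889.
Rounded to nearest integer: 286.

286


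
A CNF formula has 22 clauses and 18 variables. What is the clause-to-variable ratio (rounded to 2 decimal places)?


Clause-to-variable ratio = clauses / variables.
22 / 18 = 1.22.

1.22


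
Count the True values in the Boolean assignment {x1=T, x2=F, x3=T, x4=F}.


The weight is the number of variables assigned True.
True variables: x1, x3.
Weight = 2.

2


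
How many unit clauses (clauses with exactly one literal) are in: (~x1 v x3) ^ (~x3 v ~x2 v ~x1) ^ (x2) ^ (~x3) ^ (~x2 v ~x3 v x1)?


A unit clause contains exactly one literal.
Unit clauses found: (x2), (~x3).
Count = 2.

2


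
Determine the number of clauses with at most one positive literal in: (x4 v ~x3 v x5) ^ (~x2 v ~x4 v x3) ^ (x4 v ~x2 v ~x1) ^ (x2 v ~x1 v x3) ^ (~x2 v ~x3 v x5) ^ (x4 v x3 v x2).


A Horn clause has at most one positive literal.
Clause 1: 2 positive lit(s) -> not Horn
Clause 2: 1 positive lit(s) -> Horn
Clause 3: 1 positive lit(s) -> Horn
Clause 4: 2 positive lit(s) -> not Horn
Clause 5: 1 positive lit(s) -> Horn
Clause 6: 3 positive lit(s) -> not Horn
Total Horn clauses = 3.

3


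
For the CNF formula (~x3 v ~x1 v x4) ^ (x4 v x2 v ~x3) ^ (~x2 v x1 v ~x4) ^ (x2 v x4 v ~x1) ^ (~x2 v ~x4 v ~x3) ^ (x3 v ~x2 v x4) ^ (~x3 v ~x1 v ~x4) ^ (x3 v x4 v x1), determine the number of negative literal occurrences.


Scan each clause for negated literals.
Clause 1: 2 negative; Clause 2: 1 negative; Clause 3: 2 negative; Clause 4: 1 negative; Clause 5: 3 negative; Clause 6: 1 negative; Clause 7: 3 negative; Clause 8: 0 negative.
Total negative literal occurrences = 13.

13


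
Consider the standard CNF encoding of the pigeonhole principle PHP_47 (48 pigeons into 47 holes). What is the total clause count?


The PHP encoding has two parts:
1) At-least-one-hole clauses: 48 (one per pigeon, each with 47 literals).
2) At-most-one-pigeon-per-hole clauses: 47 holes * C(48,2) = 47 * 1128 = 53016.
Total clauses = 48 + 53016 = 53064.

53064


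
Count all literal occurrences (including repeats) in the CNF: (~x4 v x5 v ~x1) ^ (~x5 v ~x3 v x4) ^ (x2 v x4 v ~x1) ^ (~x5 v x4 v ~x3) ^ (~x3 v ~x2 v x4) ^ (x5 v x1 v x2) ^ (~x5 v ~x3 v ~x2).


Clause lengths: 3, 3, 3, 3, 3, 3, 3.
Sum = 3 + 3 + 3 + 3 + 3 + 3 + 3 = 21.

21


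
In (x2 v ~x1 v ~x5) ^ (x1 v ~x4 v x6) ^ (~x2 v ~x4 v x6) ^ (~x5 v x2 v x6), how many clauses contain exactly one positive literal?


A definite clause has exactly one positive literal.
Clause 1: 1 positive -> definite
Clause 2: 2 positive -> not definite
Clause 3: 1 positive -> definite
Clause 4: 2 positive -> not definite
Definite clause count = 2.

2


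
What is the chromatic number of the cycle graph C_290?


A cycle on an even number of vertices is bipartite: alternate two colors around the cycle.
Since 290 is even, two colors suffice, and at least two are needed because the graph has edges.
Chromatic number = 2.

2


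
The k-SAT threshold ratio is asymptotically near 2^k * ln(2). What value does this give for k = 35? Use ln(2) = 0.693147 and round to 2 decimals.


Using the asymptotic formula: threshold ~ 2^k * ln(2).
2^35 = 34359738368.
34359738368 * 0.693147 = 23816349570.56.

23816349570.56


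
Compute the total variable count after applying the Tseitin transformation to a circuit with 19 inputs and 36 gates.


The Tseitin transformation introduces one auxiliary variable per gate.
Total variables = inputs + gates = 19 + 36 = 55.

55


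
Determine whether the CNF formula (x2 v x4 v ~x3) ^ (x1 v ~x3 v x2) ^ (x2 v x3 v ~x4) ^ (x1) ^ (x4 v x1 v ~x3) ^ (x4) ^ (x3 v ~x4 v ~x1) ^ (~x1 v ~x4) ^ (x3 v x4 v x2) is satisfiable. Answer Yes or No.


Check all 16 possible truth assignments.
Number of satisfying assignments found: 0.
The formula is unsatisfiable.

No


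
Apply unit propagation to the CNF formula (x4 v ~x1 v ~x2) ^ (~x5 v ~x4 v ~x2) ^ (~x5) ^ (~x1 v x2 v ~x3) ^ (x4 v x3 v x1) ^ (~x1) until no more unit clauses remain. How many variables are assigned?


Unit propagation repeatedly assigns the literal in any unit clause, then simplifies.
Assignments in order: x5 = F, x1 = F.
No further unit clauses remain.
Total variables assigned = 2.

2


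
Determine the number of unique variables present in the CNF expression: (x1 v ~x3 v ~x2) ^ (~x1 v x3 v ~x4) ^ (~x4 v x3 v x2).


Identify each distinct variable in the formula.
Variables found: x1, x2, x3, x4.
Total distinct variables = 4.

4


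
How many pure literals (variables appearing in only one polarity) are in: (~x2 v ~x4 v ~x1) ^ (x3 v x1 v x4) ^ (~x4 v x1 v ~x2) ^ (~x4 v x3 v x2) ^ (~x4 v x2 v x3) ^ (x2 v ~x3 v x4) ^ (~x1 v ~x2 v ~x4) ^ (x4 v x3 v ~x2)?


A pure literal appears in only one polarity across all clauses.
No pure literals found.
Count = 0.

0


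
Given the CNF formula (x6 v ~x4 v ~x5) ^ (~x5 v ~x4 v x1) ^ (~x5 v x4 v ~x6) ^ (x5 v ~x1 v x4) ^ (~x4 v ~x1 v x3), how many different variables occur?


Identify each distinct variable in the formula.
Variables found: x1, x3, x4, x5, x6.
Total distinct variables = 5.

5
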